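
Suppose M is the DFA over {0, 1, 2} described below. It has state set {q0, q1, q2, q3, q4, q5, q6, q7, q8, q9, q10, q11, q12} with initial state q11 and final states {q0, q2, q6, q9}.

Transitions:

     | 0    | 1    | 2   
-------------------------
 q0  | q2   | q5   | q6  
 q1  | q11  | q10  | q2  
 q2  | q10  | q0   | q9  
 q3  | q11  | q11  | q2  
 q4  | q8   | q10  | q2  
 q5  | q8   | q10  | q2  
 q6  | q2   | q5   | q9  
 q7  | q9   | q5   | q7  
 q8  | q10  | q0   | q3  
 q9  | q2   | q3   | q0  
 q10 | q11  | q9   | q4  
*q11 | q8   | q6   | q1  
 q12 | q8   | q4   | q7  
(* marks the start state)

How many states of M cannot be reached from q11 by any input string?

Starting at q11 and following transitions, the reachable set is {q0, q1, q2, q3, q4, q5, q6, q8, q9, q10, q11}. That leaves q7, q12 unreachable — 2 in total.

2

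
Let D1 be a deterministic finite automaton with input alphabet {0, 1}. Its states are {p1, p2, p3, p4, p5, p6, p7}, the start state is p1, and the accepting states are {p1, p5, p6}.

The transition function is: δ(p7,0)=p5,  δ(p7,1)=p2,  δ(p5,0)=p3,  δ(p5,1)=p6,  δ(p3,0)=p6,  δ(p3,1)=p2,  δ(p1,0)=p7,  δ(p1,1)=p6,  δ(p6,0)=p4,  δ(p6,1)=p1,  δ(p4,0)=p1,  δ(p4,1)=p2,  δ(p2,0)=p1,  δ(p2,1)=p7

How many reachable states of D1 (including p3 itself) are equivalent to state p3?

4

Start with accepting vs non-accepting: {p1,p5,p6} | {p2,p3,p4,p7}.
The partition is now stable with 2 blocks: {p1,p5,p6} | {p2,p3,p4,p7}.
State p3 belongs to the block {p2,p3,p4,p7}, which has 4 states.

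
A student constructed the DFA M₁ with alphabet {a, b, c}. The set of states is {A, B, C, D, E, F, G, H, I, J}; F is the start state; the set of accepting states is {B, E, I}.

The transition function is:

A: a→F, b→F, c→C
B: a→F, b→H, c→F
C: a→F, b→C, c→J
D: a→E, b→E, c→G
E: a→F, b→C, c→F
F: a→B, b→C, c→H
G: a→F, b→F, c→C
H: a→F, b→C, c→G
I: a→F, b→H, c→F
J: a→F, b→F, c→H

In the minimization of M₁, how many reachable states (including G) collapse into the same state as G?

Reachable states from the start: {B,C,F,G,H,J}. Unreachable: {A,D,E,I} — drop them.
Start with accepting vs non-accepting: {B} | {C,F,G,H,J}.
Split {C,F,G,H,J} by δ(·,a) → {C,G,H,J} and {F}.
On input b, block {C,G,H,J} splits into {C,H} and {G,J}.
Stable partition: {B} | {C,H} | {F} | {G,J} — 4 equivalence classes.
The equivalence class containing G is {G,J}, of size 2.

2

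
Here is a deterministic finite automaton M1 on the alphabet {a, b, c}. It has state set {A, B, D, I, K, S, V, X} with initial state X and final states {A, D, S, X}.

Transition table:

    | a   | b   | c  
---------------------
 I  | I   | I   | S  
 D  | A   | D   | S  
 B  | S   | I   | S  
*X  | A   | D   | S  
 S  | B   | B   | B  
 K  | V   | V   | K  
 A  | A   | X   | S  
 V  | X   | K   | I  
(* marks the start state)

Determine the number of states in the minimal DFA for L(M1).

Reachable states from the start: {A,B,D,I,S,X}. Unreachable: {K,V} — drop them.
Start with accepting vs non-accepting: {A,D,S,X} | {B,I}.
On input a, block {A,D,S,X} splits into {A,D,X} and {S}.
On input a, block {B,I} splits into {B} and {I}.
No further refinement is possible. Final partition (4 blocks): {A,D,X} | {B} | {S} | {I}.

4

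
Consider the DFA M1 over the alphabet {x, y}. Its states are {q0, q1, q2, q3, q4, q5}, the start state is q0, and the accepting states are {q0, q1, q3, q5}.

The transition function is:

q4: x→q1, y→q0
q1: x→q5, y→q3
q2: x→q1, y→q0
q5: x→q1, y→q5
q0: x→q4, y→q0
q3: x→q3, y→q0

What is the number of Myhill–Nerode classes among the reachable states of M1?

Reachable states from the start: {q0,q1,q3,q4,q5}. Unreachable: {q2} — drop them.
Start with accepting vs non-accepting: {q0,q1,q3,q5} | {q4}.
On input x, block {q0,q1,q3,q5} splits into {q1,q3,q5} and {q0}.
On input y, block {q1,q3,q5} splits into {q1,q5} and {q3}.
On input y, block {q1,q5} splits into {q1} and {q5}.
The partition is now stable with 5 blocks: {q1} | {q4} | {q0} | {q3} | {q5}.

5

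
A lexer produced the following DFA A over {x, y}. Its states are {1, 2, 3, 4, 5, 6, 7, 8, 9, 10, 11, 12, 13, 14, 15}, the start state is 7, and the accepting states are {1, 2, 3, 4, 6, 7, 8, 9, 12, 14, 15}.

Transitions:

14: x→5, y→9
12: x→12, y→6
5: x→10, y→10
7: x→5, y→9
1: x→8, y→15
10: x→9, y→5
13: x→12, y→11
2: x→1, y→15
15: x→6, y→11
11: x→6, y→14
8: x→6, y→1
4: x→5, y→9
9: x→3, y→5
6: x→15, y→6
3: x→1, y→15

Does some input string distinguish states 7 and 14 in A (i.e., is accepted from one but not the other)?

First remove the unreachable states {2,4,12,13}; 11 states remain.
Start with accepting vs non-accepting: {1,3,6,7,8,9,14,15} | {5,10,11}.
Refine {1,3,6,7,8,9,14,15} on symbol x: members go to different blocks, giving {1,3,6,8,9,15} and {7,14}.
On input y, block {1,3,6,8,9,15} splits into {1,3,6,8} and {9,15}.
Split {1,3,6,8} by δ(·,x) → {1,3,8} and {6}.
Refine {1,3,8} on symbol x: members go to different blocks, giving {1,3} and {8}.
Refine {1,3} on symbol x: members go to different blocks, giving {1} and {3}.
Refine {5,10,11} on symbol x: members go to different blocks, giving {5} and {10} and {11}.
Split {9,15} by δ(·,x) → {9} and {15}.
No further refinement is possible. Final partition (10 blocks): {1} | {5} | {7,14} | {9} | {6} | {8} | {3} | {10} | {11} | {15}.
7 and 14 lie in the same block of the stable partition, so they are equivalent — no string distinguishes them.

No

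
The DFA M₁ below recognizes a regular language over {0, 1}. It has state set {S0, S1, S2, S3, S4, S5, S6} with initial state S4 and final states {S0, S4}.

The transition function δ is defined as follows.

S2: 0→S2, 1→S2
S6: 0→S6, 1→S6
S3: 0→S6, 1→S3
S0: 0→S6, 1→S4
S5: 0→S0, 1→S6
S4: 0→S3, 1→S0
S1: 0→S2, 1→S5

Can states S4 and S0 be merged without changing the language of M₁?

First remove the unreachable states {S1,S2,S5}; 4 states remain.
P0 = {S0,S4} | {S3,S6}.
No further refinement is possible. Final partition (2 blocks): {S0,S4} | {S3,S6}.
S4 and S0 lie in the same block of the stable partition, so they are equivalent — no string distinguishes them.

Yes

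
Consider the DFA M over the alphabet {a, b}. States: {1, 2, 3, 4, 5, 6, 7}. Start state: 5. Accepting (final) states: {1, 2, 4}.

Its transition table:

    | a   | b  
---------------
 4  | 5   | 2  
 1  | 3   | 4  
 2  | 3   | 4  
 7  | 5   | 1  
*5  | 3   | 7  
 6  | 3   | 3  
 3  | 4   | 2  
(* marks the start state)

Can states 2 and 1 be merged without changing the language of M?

Reachable states from the start: {1,2,3,4,5,7}. Unreachable: {6} — drop them.
P0 = {1,2,4} | {3,5,7}.
Refine {3,5,7} on symbol a: members go to different blocks, giving {5,7} and {3}.
On input a, block {1,2,4} splits into {1,2} and {4}.
Refine {5,7} on symbol a: members go to different blocks, giving {5} and {7}.
No further refinement is possible. Final partition (5 blocks): {1,2} | {5} | {3} | {4} | {7}.
2 and 1 lie in the same block of the stable partition, so they are equivalent — no string distinguishes them.

Yes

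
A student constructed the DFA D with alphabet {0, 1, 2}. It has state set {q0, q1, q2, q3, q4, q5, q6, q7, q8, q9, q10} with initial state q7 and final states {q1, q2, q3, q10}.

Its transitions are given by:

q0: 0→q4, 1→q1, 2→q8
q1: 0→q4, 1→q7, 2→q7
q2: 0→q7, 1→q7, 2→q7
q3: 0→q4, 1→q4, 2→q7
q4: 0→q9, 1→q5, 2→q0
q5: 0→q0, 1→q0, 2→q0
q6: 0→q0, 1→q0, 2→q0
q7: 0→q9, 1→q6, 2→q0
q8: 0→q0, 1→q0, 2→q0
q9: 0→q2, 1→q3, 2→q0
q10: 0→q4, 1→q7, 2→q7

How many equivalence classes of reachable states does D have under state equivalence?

5

Reachable states from the start: {q0,q1,q2,q3,q4,q5,q6,q7,q8,q9}. Unreachable: {q10} — drop them.
P0 = {q1,q2,q3} | {q0,q4,q5,q6,q7,q8,q9}.
Refine {q0,q4,q5,q6,q7,q8,q9} on symbol 0: members go to different blocks, giving {q0,q4,q5,q6,q7,q8} and {q9}.
Split {q0,q4,q5,q6,q7,q8} by δ(·,0) → {q0,q5,q6,q8} and {q4,q7}.
Split {q0,q5,q6,q8} by δ(·,0) → {q5,q6,q8} and {q0}.
Stable partition: {q1,q2,q3} | {q5,q6,q8} | {q9} | {q4,q7} | {q0} — 5 equivalence classes.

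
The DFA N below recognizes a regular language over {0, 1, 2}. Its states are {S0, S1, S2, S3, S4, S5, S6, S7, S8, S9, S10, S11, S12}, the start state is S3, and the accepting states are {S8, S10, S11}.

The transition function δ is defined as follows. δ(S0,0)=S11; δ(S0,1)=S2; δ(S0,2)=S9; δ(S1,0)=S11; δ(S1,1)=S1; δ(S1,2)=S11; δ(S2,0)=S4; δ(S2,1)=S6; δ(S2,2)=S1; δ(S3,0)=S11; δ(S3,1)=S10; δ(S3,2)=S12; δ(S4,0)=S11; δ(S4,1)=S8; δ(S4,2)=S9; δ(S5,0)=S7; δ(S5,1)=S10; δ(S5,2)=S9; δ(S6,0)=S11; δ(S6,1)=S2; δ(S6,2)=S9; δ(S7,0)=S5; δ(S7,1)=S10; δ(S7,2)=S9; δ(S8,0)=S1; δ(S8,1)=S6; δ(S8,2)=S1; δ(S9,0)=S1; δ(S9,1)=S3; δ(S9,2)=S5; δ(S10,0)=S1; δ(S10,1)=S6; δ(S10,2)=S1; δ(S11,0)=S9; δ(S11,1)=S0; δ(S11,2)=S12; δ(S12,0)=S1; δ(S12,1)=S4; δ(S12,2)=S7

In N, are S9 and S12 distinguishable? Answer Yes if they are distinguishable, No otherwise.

No

Every state is reachable, so we keep all 13.
P0 = {S8,S10,S11} | {S0,S1,S2,S3,S4,S5,S6,S7,S9,S12}.
Split {S0,S1,S2,S3,S4,S5,S6,S7,S9,S12} by δ(·,0) → {S0,S1,S3,S4,S6} and {S2,S5,S7,S9,S12}.
Refine {S8,S10,S11} on symbol 0: members go to different blocks, giving {S8,S10} and {S11}.
Split {S0,S1,S3,S4,S6} by δ(·,1) → {S0,S6} and {S3,S4} and {S1}.
Split {S2,S5,S7,S9,S12} by δ(·,0) → {S5,S7} and {S9,S12} and {S2}.
The partition is now stable with 8 blocks: {S8,S10} | {S0,S6} | {S5,S7} | {S11} | {S3,S4} | {S1} | {S9,S12} | {S2}.
S9 and S12 lie in the same block of the stable partition, so they are equivalent — no string distinguishes them.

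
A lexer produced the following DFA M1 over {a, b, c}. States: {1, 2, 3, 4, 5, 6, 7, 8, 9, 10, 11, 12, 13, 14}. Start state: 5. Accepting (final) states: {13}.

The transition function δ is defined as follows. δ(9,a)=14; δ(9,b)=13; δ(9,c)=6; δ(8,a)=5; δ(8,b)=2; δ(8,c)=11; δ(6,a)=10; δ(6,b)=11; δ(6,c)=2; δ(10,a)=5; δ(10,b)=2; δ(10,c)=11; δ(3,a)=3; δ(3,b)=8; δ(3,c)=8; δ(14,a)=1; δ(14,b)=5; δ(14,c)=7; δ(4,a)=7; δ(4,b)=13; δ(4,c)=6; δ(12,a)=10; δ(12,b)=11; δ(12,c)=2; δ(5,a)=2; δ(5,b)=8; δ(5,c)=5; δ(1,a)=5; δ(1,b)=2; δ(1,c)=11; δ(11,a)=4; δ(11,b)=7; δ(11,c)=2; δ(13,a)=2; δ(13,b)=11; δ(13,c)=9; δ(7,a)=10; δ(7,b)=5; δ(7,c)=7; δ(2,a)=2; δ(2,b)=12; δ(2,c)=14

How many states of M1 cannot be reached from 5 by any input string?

BFS from 5 reaches {1, 2, 4, 5, 6, 7, 8, 9, 10, 11, 12, 13, 14}; the 1 state(s) 3 are never visited.

1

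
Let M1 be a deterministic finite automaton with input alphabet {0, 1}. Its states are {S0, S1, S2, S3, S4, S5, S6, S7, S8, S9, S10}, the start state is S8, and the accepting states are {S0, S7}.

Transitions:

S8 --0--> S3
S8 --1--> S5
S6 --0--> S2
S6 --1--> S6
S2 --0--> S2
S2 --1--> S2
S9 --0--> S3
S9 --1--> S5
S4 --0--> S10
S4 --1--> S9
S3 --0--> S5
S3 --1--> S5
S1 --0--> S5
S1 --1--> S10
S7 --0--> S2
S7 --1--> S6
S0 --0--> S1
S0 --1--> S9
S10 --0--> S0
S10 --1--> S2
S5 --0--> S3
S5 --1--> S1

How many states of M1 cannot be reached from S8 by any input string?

BFS from S8 reaches {S0, S1, S2, S3, S5, S8, S9, S10}; the 3 state(s) S4, S6, S7 are never visited.

3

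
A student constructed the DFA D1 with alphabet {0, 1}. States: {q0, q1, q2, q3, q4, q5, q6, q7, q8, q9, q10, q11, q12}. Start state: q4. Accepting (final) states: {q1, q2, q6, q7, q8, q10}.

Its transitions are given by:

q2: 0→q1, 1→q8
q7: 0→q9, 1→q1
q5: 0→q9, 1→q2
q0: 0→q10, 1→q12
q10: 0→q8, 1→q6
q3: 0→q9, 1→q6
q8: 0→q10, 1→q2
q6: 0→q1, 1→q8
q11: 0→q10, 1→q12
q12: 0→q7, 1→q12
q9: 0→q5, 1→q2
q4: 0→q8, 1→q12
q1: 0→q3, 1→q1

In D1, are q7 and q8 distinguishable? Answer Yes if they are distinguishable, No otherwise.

Yes

States {q0,q11} cannot be reached from the start state, so discard them.
P0 = {q1,q2,q6,q7,q8,q10} | {q3,q4,q5,q9,q12}.
Refine {q1,q2,q6,q7,q8,q10} on symbol 0: members go to different blocks, giving {q2,q6,q8,q10} and {q1,q7}.
Split {q2,q6,q8,q10} by δ(·,0) → {q2,q6} and {q8,q10}.
On input 0, block {q3,q4,q5,q9,q12} splits into {q3,q5,q9} and {q4} and {q12}.
No further refinement is possible. Final partition (6 blocks): {q2,q6} | {q3,q5,q9} | {q1,q7} | {q8,q10} | {q4} | {q12}.
q7 and q8 end up in different blocks, so they are distinguishable. For instance, the string '0' is accepted from only q8.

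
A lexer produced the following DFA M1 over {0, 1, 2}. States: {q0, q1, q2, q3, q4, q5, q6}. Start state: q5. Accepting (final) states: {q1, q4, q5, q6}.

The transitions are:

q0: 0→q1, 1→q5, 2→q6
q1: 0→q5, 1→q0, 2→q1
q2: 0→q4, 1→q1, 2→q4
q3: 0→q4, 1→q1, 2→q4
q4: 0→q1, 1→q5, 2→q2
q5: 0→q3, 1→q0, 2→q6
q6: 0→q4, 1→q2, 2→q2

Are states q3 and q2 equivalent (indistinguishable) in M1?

Yes

All states are reachable from the start state.
P0 = {q1,q4,q5,q6} | {q0,q2,q3}.
Refine {q1,q4,q5,q6} on symbol 0: members go to different blocks, giving {q1,q4,q6} and {q5}.
Refine {q1,q4,q6} on symbol 0: members go to different blocks, giving {q4,q6} and {q1}.
Split {q4,q6} by δ(·,0) → {q4} and {q6}.
Refine {q0,q2,q3} on symbol 0: members go to different blocks, giving {q2,q3} and {q0}.
No further refinement is possible. Final partition (6 blocks): {q4} | {q2,q3} | {q5} | {q1} | {q6} | {q0}.
q3 and q2 lie in the same block of the stable partition, so they are equivalent — no string distinguishes them.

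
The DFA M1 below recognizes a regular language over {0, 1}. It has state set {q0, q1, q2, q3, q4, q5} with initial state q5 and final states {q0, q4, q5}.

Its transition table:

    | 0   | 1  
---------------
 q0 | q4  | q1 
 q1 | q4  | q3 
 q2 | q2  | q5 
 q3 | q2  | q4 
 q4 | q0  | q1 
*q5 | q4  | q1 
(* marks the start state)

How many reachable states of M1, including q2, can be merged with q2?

All states are reachable from the start state.
P0 = {q0,q4,q5} | {q1,q2,q3}.
Refine {q1,q2,q3} on symbol 0: members go to different blocks, giving {q2,q3} and {q1}.
No further refinement is possible. Final partition (3 blocks): {q0,q4,q5} | {q2,q3} | {q1}.
State q2 belongs to the block {q2,q3}, which has 2 states.

2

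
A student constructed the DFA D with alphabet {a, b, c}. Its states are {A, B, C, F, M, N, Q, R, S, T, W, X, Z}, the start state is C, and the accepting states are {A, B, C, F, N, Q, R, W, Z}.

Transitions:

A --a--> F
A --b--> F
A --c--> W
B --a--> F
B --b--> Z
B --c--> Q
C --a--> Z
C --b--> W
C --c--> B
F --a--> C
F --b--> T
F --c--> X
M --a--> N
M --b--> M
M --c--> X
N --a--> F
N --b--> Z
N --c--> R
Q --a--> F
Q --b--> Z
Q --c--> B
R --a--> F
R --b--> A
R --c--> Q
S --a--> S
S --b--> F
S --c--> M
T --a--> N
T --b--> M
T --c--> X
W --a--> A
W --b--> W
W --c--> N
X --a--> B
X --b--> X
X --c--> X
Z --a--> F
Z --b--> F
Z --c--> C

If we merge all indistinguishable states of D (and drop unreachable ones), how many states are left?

5

Reachable states from the start: {A,B,C,F,M,N,Q,R,T,W,X,Z}. Unreachable: {S} — drop them.
Initial partition by acceptance: {A,B,C,F,N,Q,R,W,Z} | {M,T,X}.
On input b, block {A,B,C,F,N,Q,R,W,Z} splits into {A,B,C,N,Q,R,W,Z} and {F}.
Split {A,B,C,N,Q,R,W,Z} by δ(·,a) → {A,B,N,Q,R,Z} and {C,W}.
On input b, block {A,B,N,Q,R,Z} splits into {B,N,Q,R} and {A,Z}.
No further refinement is possible. Final partition (5 blocks): {B,N,Q,R} | {M,T,X} | {F} | {C,W} | {A,Z}.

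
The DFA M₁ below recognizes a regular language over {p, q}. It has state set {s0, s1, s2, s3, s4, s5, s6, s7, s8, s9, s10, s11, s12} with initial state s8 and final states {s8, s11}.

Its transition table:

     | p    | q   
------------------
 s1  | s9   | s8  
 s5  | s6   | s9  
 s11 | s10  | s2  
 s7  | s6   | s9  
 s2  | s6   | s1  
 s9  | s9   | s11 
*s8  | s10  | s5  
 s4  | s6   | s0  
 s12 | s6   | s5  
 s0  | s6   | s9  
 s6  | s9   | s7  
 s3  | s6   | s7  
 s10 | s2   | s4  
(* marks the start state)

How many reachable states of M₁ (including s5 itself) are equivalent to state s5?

Reachable states from the start: {s0,s1,s2,s4,s5,s6,s7,s8,s9,s10,s11}. Unreachable: {s3,s12} — drop them.
P0 = {s8,s11} | {s0,s1,s2,s4,s5,s6,s7,s9,s10}.
Refine {s0,s1,s2,s4,s5,s6,s7,s9,s10} on symbol q: members go to different blocks, giving {s0,s2,s4,s5,s6,s7,s10} and {s1,s9}.
Split {s0,s2,s4,s5,s6,s7,s10} by δ(·,p) → {s0,s2,s4,s5,s7,s10} and {s6}.
On input p, block {s0,s2,s4,s5,s7,s10} splits into {s0,s2,s4,s5,s7} and {s10}.
Refine {s0,s2,s4,s5,s7} on symbol q: members go to different blocks, giving {s0,s2,s5,s7} and {s4}.
No further refinement is possible. Final partition (6 blocks): {s8,s11} | {s0,s2,s5,s7} | {s1,s9} | {s6} | {s10} | {s4}.
State s5 belongs to the block {s0,s2,s5,s7}, which has 4 states.

4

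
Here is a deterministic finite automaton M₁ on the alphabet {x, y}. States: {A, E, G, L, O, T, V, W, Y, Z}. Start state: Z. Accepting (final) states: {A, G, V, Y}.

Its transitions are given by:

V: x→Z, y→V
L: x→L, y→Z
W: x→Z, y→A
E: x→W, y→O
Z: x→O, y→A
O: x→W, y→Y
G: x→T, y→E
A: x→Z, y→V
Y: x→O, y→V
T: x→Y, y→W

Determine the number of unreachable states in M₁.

Starting at Z and following transitions, the reachable set is {A, O, V, W, Y, Z}. That leaves E, G, L, T unreachable — 4 in total.

4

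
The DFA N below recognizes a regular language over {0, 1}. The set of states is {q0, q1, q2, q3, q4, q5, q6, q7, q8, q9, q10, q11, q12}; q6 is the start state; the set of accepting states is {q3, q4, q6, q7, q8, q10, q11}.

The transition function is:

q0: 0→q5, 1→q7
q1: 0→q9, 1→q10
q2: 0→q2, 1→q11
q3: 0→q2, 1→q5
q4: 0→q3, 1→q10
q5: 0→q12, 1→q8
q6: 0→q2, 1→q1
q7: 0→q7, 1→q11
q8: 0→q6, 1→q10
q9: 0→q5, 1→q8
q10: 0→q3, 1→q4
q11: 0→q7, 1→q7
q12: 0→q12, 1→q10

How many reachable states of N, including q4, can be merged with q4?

States {q0} cannot be reached from the start state, so discard them.
Start with accepting vs non-accepting: {q3,q4,q6,q7,q8,q10,q11} | {q1,q2,q5,q9,q12}.
On input 0, block {q3,q4,q6,q7,q8,q10,q11} splits into {q4,q7,q8,q10,q11} and {q3,q6}.
Split {q4,q7,q8,q10,q11} by δ(·,0) → {q4,q8,q10} and {q7,q11}.
Split {q1,q2,q5,q9,q12} by δ(·,1) → {q1,q5,q9,q12} and {q2}.
No further refinement is possible. Final partition (5 blocks): {q4,q8,q10} | {q1,q5,q9,q12} | {q3,q6} | {q7,q11} | {q2}.
State q4 belongs to the block {q4,q8,q10}, which has 3 states.

3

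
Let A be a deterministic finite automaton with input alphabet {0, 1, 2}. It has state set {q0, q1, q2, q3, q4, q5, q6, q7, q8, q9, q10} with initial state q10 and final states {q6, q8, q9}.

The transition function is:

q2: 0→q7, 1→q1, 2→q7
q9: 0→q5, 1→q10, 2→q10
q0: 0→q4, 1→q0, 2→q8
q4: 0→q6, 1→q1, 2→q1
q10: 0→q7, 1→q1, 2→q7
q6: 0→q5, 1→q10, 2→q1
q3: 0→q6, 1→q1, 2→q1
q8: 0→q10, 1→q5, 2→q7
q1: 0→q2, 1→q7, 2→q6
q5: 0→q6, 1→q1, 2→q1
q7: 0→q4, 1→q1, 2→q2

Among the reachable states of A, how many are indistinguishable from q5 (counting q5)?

2

Reachable states from the start: {q1,q2,q4,q5,q6,q7,q10}. Unreachable: {q0,q3,q8,q9} — drop them.
Initial partition by acceptance: {q6} | {q1,q2,q4,q5,q7,q10}.
Refine {q1,q2,q4,q5,q7,q10} on symbol 0: members go to different blocks, giving {q1,q2,q7,q10} and {q4,q5}.
On input 0, block {q1,q2,q7,q10} splits into {q1,q2,q10} and {q7}.
On input 0, block {q1,q2,q10} splits into {q2,q10} and {q1}.
The partition is now stable with 5 blocks: {q6} | {q2,q10} | {q4,q5} | {q7} | {q1}.
The equivalence class containing q5 is {q4,q5}, of size 2.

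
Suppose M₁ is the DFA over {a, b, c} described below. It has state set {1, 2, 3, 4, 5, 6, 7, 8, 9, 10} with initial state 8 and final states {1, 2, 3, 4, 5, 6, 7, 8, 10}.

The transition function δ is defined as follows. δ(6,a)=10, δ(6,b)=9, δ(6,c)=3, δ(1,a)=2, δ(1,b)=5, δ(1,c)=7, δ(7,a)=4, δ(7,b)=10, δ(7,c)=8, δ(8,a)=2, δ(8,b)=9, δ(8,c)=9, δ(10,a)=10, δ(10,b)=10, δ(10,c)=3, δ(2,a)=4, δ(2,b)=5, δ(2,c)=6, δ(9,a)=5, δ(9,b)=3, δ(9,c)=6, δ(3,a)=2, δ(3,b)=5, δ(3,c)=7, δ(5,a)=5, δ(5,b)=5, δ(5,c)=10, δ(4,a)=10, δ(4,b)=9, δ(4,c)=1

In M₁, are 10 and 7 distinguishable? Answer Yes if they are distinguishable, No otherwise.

P0 = {1,2,3,4,5,6,7,8,10} | {9}.
Refine {1,2,3,4,5,6,7,8,10} on symbol b: members go to different blocks, giving {1,2,3,5,7,10} and {4,6,8}.
Refine {1,2,3,5,7,10} on symbol a: members go to different blocks, giving {1,3,5,10} and {2,7}.
On input a, block {1,3,5,10} splits into {1,3} and {5,10}.
Refine {4,6,8} on symbol a: members go to different blocks, giving {4,6} and {8}.
Split {2,7} by δ(·,c) → {2} and {7}.
Refine {5,10} on symbol c: members go to different blocks, giving {5} and {10}.
No further refinement is possible. Final partition (8 blocks): {1,3} | {9} | {4,6} | {2} | {5} | {8} | {7} | {10}.
10 and 7 end up in different blocks, so they are distinguishable. For instance, the string 'ab' is accepted from only 10.

Yes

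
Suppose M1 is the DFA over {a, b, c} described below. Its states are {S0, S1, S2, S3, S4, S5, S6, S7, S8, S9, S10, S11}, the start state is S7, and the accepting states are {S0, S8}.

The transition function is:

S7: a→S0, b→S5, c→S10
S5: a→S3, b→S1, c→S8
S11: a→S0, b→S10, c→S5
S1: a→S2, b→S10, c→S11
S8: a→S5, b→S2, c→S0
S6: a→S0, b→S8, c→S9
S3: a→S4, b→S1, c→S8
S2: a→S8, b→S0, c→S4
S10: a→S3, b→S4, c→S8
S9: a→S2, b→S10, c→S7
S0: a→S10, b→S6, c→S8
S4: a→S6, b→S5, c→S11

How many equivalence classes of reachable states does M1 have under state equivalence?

6

Every state is reachable, so we keep all 12.
P0 = {S0,S8} | {S1,S2,S3,S4,S5,S6,S7,S9,S10,S11}.
Split {S1,S2,S3,S4,S5,S6,S7,S9,S10,S11} by δ(·,a) → {S1,S3,S4,S5,S9,S10} and {S2,S6,S7,S11}.
On input a, block {S1,S3,S4,S5,S9,S10} splits into {S1,S4,S9} and {S3,S5,S10}.
Refine {S2,S6,S7,S11} on symbol b: members go to different blocks, giving {S2,S6} and {S7,S11}.
Refine {S3,S5,S10} on symbol a: members go to different blocks, giving {S5,S10} and {S3}.
The partition is now stable with 6 blocks: {S0,S8} | {S1,S4,S9} | {S2,S6} | {S5,S10} | {S7,S11} | {S3}.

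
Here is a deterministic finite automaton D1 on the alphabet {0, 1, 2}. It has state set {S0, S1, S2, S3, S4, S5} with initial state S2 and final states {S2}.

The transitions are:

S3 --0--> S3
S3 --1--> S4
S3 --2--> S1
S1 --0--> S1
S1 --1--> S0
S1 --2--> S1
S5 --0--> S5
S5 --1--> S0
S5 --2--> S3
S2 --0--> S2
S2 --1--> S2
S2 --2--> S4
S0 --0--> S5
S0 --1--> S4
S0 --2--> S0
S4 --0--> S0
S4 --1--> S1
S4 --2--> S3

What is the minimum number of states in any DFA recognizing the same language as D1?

2

Every state is reachable, so we keep all 6.
P0 = {S2} | {S0,S1,S3,S4,S5}.
Stable partition: {S2} | {S0,S1,S3,S4,S5} — 2 equivalence classes.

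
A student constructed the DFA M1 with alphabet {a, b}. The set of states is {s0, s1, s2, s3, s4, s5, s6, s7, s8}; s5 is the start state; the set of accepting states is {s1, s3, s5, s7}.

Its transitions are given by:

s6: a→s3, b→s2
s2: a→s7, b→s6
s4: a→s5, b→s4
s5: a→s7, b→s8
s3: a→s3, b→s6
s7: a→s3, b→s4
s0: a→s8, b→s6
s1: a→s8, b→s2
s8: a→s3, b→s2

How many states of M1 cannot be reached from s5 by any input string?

No path from s5 leads to s0, s1; the other 7 states are all reachable.

2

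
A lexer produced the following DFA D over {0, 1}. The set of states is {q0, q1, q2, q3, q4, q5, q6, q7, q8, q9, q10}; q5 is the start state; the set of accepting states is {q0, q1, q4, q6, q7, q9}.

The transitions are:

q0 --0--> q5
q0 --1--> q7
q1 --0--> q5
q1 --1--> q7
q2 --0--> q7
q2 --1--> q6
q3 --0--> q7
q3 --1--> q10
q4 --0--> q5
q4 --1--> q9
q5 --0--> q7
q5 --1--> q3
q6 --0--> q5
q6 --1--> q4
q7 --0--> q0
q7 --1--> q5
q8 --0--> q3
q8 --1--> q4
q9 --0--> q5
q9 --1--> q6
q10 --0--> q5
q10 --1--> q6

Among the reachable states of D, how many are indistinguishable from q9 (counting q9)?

Reachable states from the start: {q0,q3,q4,q5,q6,q7,q9,q10}. Unreachable: {q1,q2,q8} — drop them.
P0 = {q0,q4,q6,q7,q9} | {q3,q5,q10}.
On input 0, block {q0,q4,q6,q7,q9} splits into {q0,q4,q6,q9} and {q7}.
Refine {q0,q4,q6,q9} on symbol 1: members go to different blocks, giving {q4,q6,q9} and {q0}.
Split {q3,q5,q10} by δ(·,0) → {q3,q5} and {q10}.
Refine {q3,q5} on symbol 1: members go to different blocks, giving {q3} and {q5}.
No further refinement is possible. Final partition (6 blocks): {q4,q6,q9} | {q3} | {q7} | {q0} | {q10} | {q5}.
State q9 belongs to the block {q4,q6,q9}, which has 3 states.

3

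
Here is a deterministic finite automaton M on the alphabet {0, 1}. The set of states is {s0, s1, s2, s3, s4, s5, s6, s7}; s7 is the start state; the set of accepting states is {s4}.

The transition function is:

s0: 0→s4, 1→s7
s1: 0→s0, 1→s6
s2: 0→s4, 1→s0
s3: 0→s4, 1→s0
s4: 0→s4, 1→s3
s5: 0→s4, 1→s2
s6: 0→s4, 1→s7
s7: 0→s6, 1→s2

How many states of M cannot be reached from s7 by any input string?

2

No path from s7 leads to s1, s5; the other 6 states are all reachable.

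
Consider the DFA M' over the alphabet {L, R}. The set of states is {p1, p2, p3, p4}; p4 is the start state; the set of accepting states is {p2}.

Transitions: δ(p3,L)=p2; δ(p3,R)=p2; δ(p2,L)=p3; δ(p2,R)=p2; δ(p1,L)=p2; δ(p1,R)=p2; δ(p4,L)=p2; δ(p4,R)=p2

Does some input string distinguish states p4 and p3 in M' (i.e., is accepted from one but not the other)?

No

Reachable states from the start: {p2,p3,p4}. Unreachable: {p1} — drop them.
Initial partition by acceptance: {p2} | {p3,p4}.
Stable partition: {p2} | {p3,p4} — 2 equivalence classes.
p4 and p3 lie in the same block of the stable partition, so they are equivalent — no string distinguishes them.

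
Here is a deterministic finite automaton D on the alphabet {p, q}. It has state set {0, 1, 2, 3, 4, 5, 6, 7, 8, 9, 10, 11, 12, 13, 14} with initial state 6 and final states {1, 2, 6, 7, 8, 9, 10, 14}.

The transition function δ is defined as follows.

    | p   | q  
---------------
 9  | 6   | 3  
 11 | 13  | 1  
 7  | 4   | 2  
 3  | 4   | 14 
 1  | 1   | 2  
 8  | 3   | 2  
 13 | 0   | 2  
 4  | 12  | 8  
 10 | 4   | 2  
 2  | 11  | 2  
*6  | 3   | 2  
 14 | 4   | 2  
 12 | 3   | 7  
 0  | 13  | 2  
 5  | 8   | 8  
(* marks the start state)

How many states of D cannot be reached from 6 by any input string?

BFS from 6 reaches {0, 1, 2, 3, 4, 6, 7, 8, 11, 12, 13, 14}; the 3 state(s) 5, 9, 10 are never visited.

3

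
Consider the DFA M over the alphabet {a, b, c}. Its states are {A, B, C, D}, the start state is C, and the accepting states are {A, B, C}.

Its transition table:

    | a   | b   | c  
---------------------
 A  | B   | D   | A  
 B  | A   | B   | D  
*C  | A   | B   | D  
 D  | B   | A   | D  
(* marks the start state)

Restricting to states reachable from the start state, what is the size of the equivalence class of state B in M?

2

Start with accepting vs non-accepting: {A,B,C} | {D}.
On input b, block {A,B,C} splits into {B,C} and {A}.
No further refinement is possible. Final partition (3 blocks): {B,C} | {D} | {A}.
The equivalence class containing B is {B,C}, of size 2.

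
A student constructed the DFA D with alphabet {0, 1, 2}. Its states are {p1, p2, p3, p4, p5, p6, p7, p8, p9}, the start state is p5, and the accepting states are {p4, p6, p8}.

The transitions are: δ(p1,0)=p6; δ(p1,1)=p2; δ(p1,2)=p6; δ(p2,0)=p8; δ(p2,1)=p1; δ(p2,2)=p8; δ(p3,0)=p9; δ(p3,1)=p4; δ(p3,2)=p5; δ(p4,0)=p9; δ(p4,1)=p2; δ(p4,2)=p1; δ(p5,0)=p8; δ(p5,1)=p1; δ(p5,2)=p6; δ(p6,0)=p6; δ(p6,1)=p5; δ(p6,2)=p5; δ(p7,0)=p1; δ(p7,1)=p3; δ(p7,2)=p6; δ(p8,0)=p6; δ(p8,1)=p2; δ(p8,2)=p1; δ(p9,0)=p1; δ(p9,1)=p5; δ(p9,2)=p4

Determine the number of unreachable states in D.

BFS from p5 reaches {p1, p2, p5, p6, p8}; the 4 state(s) p3, p4, p7, p9 are never visited.

4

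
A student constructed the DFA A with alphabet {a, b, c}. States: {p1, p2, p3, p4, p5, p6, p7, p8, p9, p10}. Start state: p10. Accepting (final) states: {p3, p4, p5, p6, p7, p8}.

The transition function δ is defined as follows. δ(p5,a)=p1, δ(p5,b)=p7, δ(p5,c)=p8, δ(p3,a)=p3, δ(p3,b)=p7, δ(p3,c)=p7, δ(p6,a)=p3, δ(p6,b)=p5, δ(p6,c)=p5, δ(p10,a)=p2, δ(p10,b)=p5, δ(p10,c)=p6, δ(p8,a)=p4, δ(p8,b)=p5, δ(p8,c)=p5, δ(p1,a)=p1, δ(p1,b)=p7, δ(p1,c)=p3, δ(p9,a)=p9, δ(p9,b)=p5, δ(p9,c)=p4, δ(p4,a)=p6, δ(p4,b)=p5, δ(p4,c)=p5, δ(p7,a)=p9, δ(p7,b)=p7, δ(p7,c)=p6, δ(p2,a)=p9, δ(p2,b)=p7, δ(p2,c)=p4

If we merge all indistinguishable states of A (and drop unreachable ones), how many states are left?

All states are reachable from the start state.
P0 = {p3,p4,p5,p6,p7,p8} | {p1,p2,p9,p10}.
On input a, block {p3,p4,p5,p6,p7,p8} splits into {p3,p4,p6,p8} and {p5,p7}.
The partition is now stable with 3 blocks: {p3,p4,p6,p8} | {p1,p2,p9,p10} | {p5,p7}.

3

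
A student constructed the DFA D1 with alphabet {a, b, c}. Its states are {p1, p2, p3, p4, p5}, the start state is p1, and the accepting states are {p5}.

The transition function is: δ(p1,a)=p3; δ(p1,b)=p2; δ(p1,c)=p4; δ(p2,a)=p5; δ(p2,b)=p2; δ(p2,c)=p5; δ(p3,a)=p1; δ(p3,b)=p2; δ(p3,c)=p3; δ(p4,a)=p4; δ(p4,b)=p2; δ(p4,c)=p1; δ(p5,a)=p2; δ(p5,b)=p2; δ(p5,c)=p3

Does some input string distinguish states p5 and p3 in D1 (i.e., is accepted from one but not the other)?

Yes

All states are reachable from the start state.
Initial partition by acceptance: {p5} | {p1,p2,p3,p4}.
Refine {p1,p2,p3,p4} on symbol a: members go to different blocks, giving {p1,p3,p4} and {p2}.
The partition is now stable with 3 blocks: {p5} | {p1,p3,p4} | {p2}.
p5 and p3 end up in different blocks, so they are distinguishable. For instance, the string 'ε' is accepted from only p5.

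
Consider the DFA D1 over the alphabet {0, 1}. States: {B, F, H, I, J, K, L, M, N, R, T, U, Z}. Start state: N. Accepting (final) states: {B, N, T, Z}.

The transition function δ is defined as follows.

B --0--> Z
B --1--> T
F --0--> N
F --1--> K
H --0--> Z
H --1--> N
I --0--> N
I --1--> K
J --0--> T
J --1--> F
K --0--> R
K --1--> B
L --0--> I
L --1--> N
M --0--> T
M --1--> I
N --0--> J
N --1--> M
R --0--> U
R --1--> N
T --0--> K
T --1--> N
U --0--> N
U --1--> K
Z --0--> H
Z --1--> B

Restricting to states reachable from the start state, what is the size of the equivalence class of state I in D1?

3

Reachable states from the start: {B,F,H,I,J,K,M,N,R,T,U,Z}. Unreachable: {L} — drop them.
P0 = {B,N,T,Z} | {F,H,I,J,K,M,R,U}.
Split {B,N,T,Z} by δ(·,0) → {N,T,Z} and {B}.
Split {N,T,Z} by δ(·,1) → {Z} and {N} and {T}.
Refine {F,H,I,J,K,M,R,U} on symbol 0: members go to different blocks, giving {F,I,U} and {J,M} and {K,R} and {H}.
Split {K,R} by δ(·,0) → {K} and {R}.
Stable partition: {Z} | {F,I,U} | {B} | {N} | {T} | {J,M} | {K} | {H} | {R} — 9 equivalence classes.
State I belongs to the block {F,I,U}, which has 3 states.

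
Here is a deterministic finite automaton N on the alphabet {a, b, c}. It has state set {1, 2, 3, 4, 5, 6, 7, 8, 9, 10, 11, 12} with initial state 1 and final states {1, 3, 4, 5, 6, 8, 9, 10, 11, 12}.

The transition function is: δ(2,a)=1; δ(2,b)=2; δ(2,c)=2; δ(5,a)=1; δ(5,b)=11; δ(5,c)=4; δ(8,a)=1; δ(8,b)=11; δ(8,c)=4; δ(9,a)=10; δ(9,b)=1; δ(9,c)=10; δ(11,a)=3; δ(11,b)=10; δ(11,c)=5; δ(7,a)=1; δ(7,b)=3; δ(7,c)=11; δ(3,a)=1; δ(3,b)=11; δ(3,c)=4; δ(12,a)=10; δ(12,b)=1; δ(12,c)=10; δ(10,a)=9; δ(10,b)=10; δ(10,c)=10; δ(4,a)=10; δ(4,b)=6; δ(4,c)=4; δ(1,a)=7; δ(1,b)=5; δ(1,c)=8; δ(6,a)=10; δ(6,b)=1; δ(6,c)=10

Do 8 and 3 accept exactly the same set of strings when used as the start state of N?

Yes

States {2,12} cannot be reached from the start state, so discard them.
Start with accepting vs non-accepting: {1,3,4,5,6,8,9,10,11} | {7}.
Split {1,3,4,5,6,8,9,10,11} by δ(·,a) → {3,4,5,6,8,9,10,11} and {1}.
Refine {3,4,5,6,8,9,10,11} on symbol a: members go to different blocks, giving {4,6,9,10,11} and {3,5,8}.
Refine {4,6,9,10,11} on symbol a: members go to different blocks, giving {4,6,9,10} and {11}.
On input b, block {4,6,9,10} splits into {4,10} and {6,9}.
Refine {4,10} on symbol a: members go to different blocks, giving {4} and {10}.
Stable partition: {4} | {7} | {1} | {3,5,8} | {11} | {6,9} | {10} — 7 equivalence classes.
8 and 3 lie in the same block of the stable partition, so they are equivalent — no string distinguishes them.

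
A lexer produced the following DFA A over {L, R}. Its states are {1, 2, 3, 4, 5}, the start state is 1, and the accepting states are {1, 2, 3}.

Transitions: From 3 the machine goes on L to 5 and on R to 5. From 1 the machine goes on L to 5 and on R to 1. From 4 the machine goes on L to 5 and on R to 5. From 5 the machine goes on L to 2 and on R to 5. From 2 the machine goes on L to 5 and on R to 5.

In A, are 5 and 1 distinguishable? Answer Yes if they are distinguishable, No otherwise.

First remove the unreachable states {3,4}; 3 states remain.
Initial partition by acceptance: {1,2} | {5}.
Split {1,2} by δ(·,R) → {1} and {2}.
No further refinement is possible. Final partition (3 blocks): {1} | {5} | {2}.
5 and 1 end up in different blocks, so they are distinguishable. For instance, the string 'ε' is accepted from only 1.

Yes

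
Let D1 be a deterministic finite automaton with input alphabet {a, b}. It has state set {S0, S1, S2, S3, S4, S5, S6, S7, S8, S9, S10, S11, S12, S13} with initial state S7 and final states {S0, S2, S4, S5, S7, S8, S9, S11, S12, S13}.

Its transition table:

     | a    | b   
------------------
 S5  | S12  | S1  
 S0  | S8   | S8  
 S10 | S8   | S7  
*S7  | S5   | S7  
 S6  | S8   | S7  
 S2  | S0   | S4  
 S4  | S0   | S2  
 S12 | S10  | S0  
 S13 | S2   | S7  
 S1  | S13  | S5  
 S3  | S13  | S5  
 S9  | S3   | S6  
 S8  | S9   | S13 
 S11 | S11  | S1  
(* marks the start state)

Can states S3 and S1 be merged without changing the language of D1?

Yes

First remove the unreachable states {S11}; 13 states remain.
Start with accepting vs non-accepting: {S0,S2,S4,S5,S7,S8,S9,S12,S13} | {S1,S3,S6,S10}.
Split {S0,S2,S4,S5,S7,S8,S9,S12,S13} by δ(·,a) → {S0,S2,S4,S5,S7,S8,S13} and {S9,S12}.
Refine {S0,S2,S4,S5,S7,S8,S13} on symbol a: members go to different blocks, giving {S0,S2,S4,S7,S13} and {S5,S8}.
Refine {S0,S2,S4,S7,S13} on symbol a: members go to different blocks, giving {S2,S4,S13} and {S0,S7}.
Refine {S2,S4,S13} on symbol a: members go to different blocks, giving {S2,S4} and {S13}.
Split {S1,S3,S6,S10} by δ(·,a) → {S1,S3} and {S6,S10}.
On input a, block {S9,S12} splits into {S9} and {S12}.
Refine {S5,S8} on symbol a: members go to different blocks, giving {S5} and {S8}.
On input a, block {S0,S7} splits into {S0} and {S7}.
No further refinement is possible. Final partition (10 blocks): {S2,S4} | {S1,S3} | {S9} | {S5} | {S0} | {S13} | {S6,S10} | {S12} | {S8} | {S7}.
S3 and S1 lie in the same block of the stable partition, so they are equivalent — no string distinguishes them.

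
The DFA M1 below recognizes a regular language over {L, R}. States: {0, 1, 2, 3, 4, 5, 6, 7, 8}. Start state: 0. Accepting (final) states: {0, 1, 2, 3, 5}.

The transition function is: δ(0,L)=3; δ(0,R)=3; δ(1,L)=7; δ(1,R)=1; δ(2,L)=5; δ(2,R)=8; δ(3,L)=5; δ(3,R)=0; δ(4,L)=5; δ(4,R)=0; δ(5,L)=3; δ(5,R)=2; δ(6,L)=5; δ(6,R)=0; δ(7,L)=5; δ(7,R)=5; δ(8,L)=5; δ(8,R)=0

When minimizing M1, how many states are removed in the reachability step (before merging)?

4

No path from 0 leads to 1, 4, 6, 7; the other 5 states are all reachable.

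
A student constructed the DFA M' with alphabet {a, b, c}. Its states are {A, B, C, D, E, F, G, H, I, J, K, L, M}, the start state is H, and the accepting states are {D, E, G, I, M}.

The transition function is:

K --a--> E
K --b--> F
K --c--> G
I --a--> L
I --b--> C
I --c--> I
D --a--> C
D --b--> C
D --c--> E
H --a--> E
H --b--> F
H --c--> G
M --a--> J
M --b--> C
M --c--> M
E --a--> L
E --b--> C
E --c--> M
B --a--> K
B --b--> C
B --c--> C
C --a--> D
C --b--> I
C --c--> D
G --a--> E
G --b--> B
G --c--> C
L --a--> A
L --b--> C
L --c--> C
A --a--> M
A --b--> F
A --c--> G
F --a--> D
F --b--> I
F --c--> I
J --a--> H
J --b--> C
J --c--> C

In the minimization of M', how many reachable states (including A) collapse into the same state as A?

3

All states are reachable from the start state.
P0 = {D,E,G,I,M} | {A,B,C,F,H,J,K,L}.
Split {D,E,G,I,M} by δ(·,a) → {D,E,I,M} and {G}.
Refine {A,B,C,F,H,J,K,L} on symbol a: members go to different blocks, giving {A,C,F,H,K} and {B,J,L}.
On input a, block {D,E,I,M} splits into {E,I,M} and {D}.
Refine {A,C,F,H,K} on symbol a: members go to different blocks, giving {A,H,K} and {C,F}.
On input c, block {C,F} splits into {C} and {F}.
No further refinement is possible. Final partition (7 blocks): {E,I,M} | {A,H,K} | {G} | {B,J,L} | {D} | {C} | {F}.
State A belongs to the block {A,H,K}, which has 3 states.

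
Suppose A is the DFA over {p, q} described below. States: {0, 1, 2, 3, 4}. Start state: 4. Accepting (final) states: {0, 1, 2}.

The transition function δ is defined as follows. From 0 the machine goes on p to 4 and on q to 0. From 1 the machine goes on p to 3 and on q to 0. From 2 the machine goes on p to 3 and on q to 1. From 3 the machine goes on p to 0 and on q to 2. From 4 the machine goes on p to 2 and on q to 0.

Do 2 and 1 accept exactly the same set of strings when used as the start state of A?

Every state is reachable, so we keep all 5.
P0 = {0,1,2} | {3,4}.
No further refinement is possible. Final partition (2 blocks): {0,1,2} | {3,4}.
2 and 1 lie in the same block of the stable partition, so they are equivalent — no string distinguishes them.

Yes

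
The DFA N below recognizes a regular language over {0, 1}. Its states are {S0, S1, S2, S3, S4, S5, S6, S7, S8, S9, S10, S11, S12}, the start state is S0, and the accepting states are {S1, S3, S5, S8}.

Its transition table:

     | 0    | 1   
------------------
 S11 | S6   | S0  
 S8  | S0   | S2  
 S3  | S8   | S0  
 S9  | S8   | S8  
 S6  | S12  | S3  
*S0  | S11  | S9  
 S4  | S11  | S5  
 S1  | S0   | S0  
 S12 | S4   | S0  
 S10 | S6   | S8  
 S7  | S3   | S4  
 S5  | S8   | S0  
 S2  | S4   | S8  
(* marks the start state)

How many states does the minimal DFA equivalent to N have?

First remove the unreachable states {S1,S7,S10}; 10 states remain.
Initial partition by acceptance: {S3,S5,S8} | {S0,S2,S4,S6,S9,S11,S12}.
On input 0, block {S3,S5,S8} splits into {S3,S5} and {S8}.
Split {S0,S2,S4,S6,S9,S11,S12} by δ(·,0) → {S0,S2,S4,S6,S11,S12} and {S9}.
Refine {S0,S2,S4,S6,S11,S12} on symbol 1: members go to different blocks, giving {S4,S6} and {S11,S12} and {S0} and {S2}.
Stable partition: {S3,S5} | {S4,S6} | {S8} | {S9} | {S11,S12} | {S0} | {S2} — 7 equivalence classes.

7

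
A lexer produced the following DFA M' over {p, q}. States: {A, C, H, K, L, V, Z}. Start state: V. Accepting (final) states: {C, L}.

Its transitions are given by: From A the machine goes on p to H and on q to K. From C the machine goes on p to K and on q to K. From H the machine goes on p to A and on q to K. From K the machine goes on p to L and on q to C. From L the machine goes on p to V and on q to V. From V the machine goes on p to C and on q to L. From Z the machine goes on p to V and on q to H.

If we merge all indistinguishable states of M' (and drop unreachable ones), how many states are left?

2

Reachable states from the start: {C,K,L,V}. Unreachable: {A,H,Z} — drop them.
Start with accepting vs non-accepting: {C,L} | {K,V}.
The partition is now stable with 2 blocks: {C,L} | {K,V}.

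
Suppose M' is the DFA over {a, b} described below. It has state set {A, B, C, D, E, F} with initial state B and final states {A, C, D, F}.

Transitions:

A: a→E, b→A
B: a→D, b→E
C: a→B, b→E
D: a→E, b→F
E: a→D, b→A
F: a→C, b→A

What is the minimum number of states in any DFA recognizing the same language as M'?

Every state is reachable, so we keep all 6.
Initial partition by acceptance: {A,C,D,F} | {B,E}.
On input a, block {A,C,D,F} splits into {A,C,D} and {F}.
Refine {A,C,D} on symbol b: members go to different blocks, giving {A} and {C} and {D}.
Split {B,E} by δ(·,b) → {B} and {E}.
No further refinement is possible. Final partition (6 blocks): {A} | {B} | {F} | {C} | {D} | {E}.

6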